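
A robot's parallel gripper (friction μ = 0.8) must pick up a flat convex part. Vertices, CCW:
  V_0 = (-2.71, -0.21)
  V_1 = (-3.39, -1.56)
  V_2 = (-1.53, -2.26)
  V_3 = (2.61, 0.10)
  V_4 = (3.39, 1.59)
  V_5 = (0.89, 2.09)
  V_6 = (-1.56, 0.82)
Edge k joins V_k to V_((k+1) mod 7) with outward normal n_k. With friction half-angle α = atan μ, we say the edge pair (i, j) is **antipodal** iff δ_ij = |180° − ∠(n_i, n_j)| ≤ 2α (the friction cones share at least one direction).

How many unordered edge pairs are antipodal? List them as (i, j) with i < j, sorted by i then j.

α = atan 0.8 = 38.66°;  2α = 77.32°
n_0 = (-0.8931, +0.4499)
n_1 = (-0.3522, -0.9359)
n_2 = (+0.4952, -0.8688)
n_3 = (+0.8859, -0.4638)
n_4 = (+0.1961, +0.9806)
n_5 = (-0.4602, +0.8878)
n_6 = (-0.6672, +0.7449)
  (0,1): δ = 83.89°  ·
  (0,2): δ = 33.58°  ✓
  (0,3): δ = 0.90°  ✓
  (0,4): δ = 105.42°  ·
  (0,5): δ = 144.14°  ·
  (0,6): δ = 158.58°  ·
  (1,2): δ = 129.69°  ·
  (1,3): δ = 97.01°  ·
  (1,4): δ = 9.31°  ✓
  (1,5): δ = 48.02°  ✓
  (1,6): δ = 62.47°  ✓
  (2,3): δ = 147.32°  ·
  (2,4): δ = 41.00°  ✓
  (2,5): δ = 2.28°  ✓
  (2,6): δ = 12.16°  ✓
  (3,4): δ = 73.68°  ✓
  (3,5): δ = 34.97°  ✓
  (3,6): δ = 20.52°  ✓
  (4,5): δ = 141.29°  ·
  (4,6): δ = 126.84°  ·
  (5,6): δ = 165.55°  ·
antipodal pairs: 11

count = 11; pairs: (0,2), (0,3), (1,4), (1,5), (1,6), (2,4), (2,5), (2,6), (3,4), (3,5), (3,6)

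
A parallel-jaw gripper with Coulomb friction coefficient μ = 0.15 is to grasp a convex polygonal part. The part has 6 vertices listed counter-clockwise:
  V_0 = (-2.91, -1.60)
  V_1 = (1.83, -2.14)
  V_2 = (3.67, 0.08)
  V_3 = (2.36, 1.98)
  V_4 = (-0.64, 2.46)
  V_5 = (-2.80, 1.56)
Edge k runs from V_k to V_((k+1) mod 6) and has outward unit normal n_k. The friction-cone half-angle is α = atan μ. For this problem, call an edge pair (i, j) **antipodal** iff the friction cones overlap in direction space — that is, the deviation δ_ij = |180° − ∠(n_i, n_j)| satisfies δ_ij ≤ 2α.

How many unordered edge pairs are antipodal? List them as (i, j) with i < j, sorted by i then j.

α = atan 0.15 = 8.53°;  2α = 17.06°
n_0 = (-0.1132, -0.9936)
n_1 = (+0.7699, -0.6381)
n_2 = (+0.8233, +0.5676)
n_3 = (+0.1580, +0.9874)
n_4 = (-0.3846, +0.9231)
n_5 = (-0.9994, +0.0348)
  (0,1): δ = 123.15°  ·
  (0,2): δ = 48.92°  ·
  (0,3): δ = 2.59°  ✓
  (0,4): δ = 29.12°  ·
  (0,5): δ = 94.51°  ·
  (1,2): δ = 105.76°  ·
  (1,3): δ = 59.44°  ·
  (1,4): δ = 27.73°  ·
  (1,5): δ = 37.66°  ·
  (2,3): δ = 133.68°  ·
  (2,4): δ = 101.97°  ·
  (2,5): δ = 36.58°  ·
  (3,4): δ = 148.29°  ·
  (3,5): δ = 82.90°  ·
  (4,5): δ = 114.61°  ·
antipodal pairs: 1

count = 1; pairs: (0,3)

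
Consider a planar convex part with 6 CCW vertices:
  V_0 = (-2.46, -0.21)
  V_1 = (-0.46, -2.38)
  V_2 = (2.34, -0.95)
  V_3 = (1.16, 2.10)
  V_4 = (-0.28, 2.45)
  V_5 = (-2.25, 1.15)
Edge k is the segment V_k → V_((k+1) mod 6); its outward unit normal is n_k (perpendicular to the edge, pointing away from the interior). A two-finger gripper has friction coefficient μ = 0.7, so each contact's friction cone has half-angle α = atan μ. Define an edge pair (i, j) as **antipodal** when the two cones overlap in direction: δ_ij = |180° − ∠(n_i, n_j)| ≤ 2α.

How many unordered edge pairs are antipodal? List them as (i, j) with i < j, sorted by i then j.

α = atan 0.7 = 34.99°;  2α = 69.98°
n_0 = (-0.7353, -0.6777)
n_1 = (+0.4548, -0.8906)
n_2 = (+0.9326, +0.3608)
n_3 = (+0.2362, +0.9717)
n_4 = (-0.5508, +0.8346)
n_5 = (-0.9883, +0.1526)
  (0,1): δ = 105.61°  ·
  (0,2): δ = 21.51°  ✓
  (0,3): δ = 33.67°  ✓
  (0,4): δ = 80.76°  ·
  (0,5): δ = 128.56°  ·
  (1,2): δ = 95.90°  ·
  (1,3): δ = 40.72°  ✓
  (1,4): δ = 6.37°  ✓
  (1,5): δ = 54.17°  ✓
  (2,3): δ = 124.81°  ·
  (2,4): δ = 77.73°  ·
  (2,5): δ = 29.93°  ✓
  (3,4): δ = 132.92°  ·
  (3,5): δ = 85.12°  ·
  (4,5): δ = 132.20°  ·
antipodal pairs: 6

count = 6; pairs: (0,2), (0,3), (1,3), (1,4), (1,5), (2,5)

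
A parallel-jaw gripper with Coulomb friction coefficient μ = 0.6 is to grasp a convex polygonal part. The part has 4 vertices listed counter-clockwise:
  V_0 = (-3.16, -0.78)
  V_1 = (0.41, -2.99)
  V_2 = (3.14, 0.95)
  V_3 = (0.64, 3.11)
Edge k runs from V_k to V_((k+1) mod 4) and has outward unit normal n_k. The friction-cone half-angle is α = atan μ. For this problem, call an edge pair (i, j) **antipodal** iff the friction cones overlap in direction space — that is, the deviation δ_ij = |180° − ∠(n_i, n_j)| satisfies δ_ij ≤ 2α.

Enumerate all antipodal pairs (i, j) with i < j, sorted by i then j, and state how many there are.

count = 2; pairs: (0,2), (1,3)

α = atan 0.6 = 30.96°;  2α = 61.93°
n_0 = (-0.5264, -0.8503)
n_1 = (+0.8220, -0.5695)
n_2 = (+0.6538, +0.7567)
n_3 = (-0.7153, +0.6988)
  (0,1): δ = 92.96°  ·
  (0,2): δ = 9.07°  ✓
  (0,3): δ = 77.43°  ·
  (1,2): δ = 96.11°  ·
  (1,3): δ = 9.61°  ✓
  (2,3): δ = 93.50°  ·
antipodal pairs: 2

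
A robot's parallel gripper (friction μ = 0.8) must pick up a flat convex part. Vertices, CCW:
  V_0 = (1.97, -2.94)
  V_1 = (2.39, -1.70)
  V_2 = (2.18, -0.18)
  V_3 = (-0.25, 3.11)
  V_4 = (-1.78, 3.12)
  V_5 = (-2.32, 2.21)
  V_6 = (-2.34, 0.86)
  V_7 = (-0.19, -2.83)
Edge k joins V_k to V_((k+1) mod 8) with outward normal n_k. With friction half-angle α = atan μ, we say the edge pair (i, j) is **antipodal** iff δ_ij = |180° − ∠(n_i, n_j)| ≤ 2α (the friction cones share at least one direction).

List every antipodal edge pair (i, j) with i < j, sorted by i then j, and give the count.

count = 14; pairs: (0,3), (0,4), (0,5), (0,6), (1,4), (1,5), (1,6), (2,4), (2,5), (2,6), (2,7), (3,6), (3,7), (4,7)

α = atan 0.8 = 38.66°;  2α = 77.32°
n_0 = (+0.9471, -0.3208)
n_1 = (+0.9906, +0.1369)
n_2 = (+0.8044, +0.5941)
n_3 = (+0.0065, +1.0000)
n_4 = (-0.8600, +0.5103)
n_5 = (-0.9999, +0.0148)
n_6 = (-0.8640, -0.5034)
n_7 = (-0.0509, -0.9987)
  (0,1): δ = 153.42°  ·
  (0,2): δ = 124.84°  ·
  (0,3): δ = 71.66°  ✓
  (0,4): δ = 11.97°  ✓
  (0,5): δ = 17.86°  ✓
  (0,6): δ = 48.94°  ✓
  (0,7): δ = 105.80°  ·
  (1,2): δ = 151.42°  ·
  (1,3): δ = 98.24°  ·
  (1,4): δ = 38.55°  ✓
  (1,5): δ = 8.71°  ✓
  (1,6): δ = 22.36°  ✓
  (1,7): δ = 79.22°  ·
  (2,3): δ = 126.82°  ·
  (2,4): δ = 67.13°  ✓
  (2,5): δ = 37.30°  ✓
  (2,6): δ = 6.22°  ✓
  (2,7): δ = 50.64°  ✓
  (3,4): δ = 120.31°  ·
  (3,5): δ = 90.47°  ·
  (3,6): δ = 59.40°  ✓
  (3,7): δ = 2.54°  ✓
  (4,5): δ = 150.16°  ·
  (4,6): δ = 119.09°  ·
  (4,7): δ = 62.23°  ✓
  (5,6): δ = 148.92°  ·
  (5,7): δ = 92.07°  ·
  (6,7): δ = 123.14°  ·
antipodal pairs: 14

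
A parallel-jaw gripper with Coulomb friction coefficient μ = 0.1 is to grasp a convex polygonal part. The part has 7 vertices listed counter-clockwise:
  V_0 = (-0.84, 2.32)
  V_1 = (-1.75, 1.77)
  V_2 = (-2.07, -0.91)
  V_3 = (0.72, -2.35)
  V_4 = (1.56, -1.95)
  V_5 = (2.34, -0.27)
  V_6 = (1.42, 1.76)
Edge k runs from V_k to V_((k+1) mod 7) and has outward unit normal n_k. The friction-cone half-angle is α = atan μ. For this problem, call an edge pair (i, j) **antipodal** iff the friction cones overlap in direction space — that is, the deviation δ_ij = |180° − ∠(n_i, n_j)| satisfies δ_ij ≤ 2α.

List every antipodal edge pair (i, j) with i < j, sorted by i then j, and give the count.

count = 1; pairs: (0,3)

α = atan 0.1 = 5.71°;  2α = 11.42°
n_0 = (-0.5173, +0.8558)
n_1 = (-0.9929, +0.1186)
n_2 = (-0.4586, -0.8886)
n_3 = (+0.4299, -0.9029)
n_4 = (+0.9070, -0.4211)
n_5 = (+0.9108, +0.4128)
n_6 = (+0.2405, +0.9706)
  (0,1): δ = 127.96°  ·
  (0,2): δ = 58.45°  ·
  (0,3): δ = 5.69°  ✓
  (0,4): δ = 33.95°  ·
  (0,5): δ = 83.23°  ·
  (0,6): δ = 134.93°  ·
  (1,2): δ = 110.49°  ·
  (1,3): δ = 57.73°  ·
  (1,4): δ = 18.10°  ·
  (1,5): δ = 31.19°  ·
  (1,6): δ = 82.89°  ·
  (2,3): δ = 127.24°  ·
  (2,4): δ = 87.61°  ·
  (2,5): δ = 38.32°  ·
  (2,6): δ = 13.38°  ·
  (3,4): δ = 140.37°  ·
  (3,5): δ = 91.08°  ·
  (3,6): δ = 39.38°  ·
  (4,5): δ = 130.72°  ·
  (4,6): δ = 79.01°  ·
  (5,6): δ = 128.30°  ·
antipodal pairs: 1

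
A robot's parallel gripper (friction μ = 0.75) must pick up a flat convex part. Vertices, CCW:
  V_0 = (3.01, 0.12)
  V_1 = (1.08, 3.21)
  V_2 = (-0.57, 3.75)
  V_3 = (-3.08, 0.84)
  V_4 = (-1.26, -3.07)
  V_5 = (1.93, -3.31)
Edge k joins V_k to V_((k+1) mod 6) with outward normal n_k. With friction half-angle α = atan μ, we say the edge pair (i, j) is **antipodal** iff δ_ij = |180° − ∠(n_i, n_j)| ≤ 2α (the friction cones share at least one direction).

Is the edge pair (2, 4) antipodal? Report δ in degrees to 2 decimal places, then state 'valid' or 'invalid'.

δ = 53.52°, valid

α = atan 0.75 = 36.87°;  2α = 73.74°
edge 2: e_2 = (-2.51, -2.91);  n_2 = (-0.7572, +0.6531)
edge 4: e_4 = (+3.19, -0.24);  n_4 = (-0.0750, -0.9972)
∠(n_2, n_4) = 126.48°
δ = |180° − 126.48°| = 53.52°
53.52° ≤ 2α = 73.74°  →  valid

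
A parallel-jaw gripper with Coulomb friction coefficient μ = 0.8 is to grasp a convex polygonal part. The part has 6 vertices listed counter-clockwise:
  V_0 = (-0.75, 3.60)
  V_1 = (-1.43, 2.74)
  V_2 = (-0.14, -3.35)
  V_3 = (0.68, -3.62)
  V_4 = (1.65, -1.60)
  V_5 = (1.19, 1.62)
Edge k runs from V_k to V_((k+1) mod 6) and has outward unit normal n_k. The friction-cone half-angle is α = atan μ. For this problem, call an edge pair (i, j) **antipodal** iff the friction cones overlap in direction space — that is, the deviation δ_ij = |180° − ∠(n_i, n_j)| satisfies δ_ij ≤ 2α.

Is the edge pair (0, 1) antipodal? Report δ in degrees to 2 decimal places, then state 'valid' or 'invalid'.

α = atan 0.8 = 38.66°;  2α = 77.32°
edge 0: e_0 = (-0.68, -0.86);  n_0 = (-0.7844, +0.6202)
edge 1: e_1 = (+1.29, -6.09);  n_1 = (-0.9783, -0.2072)
∠(n_0, n_1) = 50.29°
δ = |180° − 50.29°| = 129.71°
129.71° > 2α = 77.32°  →  invalid

δ = 129.71°, invalid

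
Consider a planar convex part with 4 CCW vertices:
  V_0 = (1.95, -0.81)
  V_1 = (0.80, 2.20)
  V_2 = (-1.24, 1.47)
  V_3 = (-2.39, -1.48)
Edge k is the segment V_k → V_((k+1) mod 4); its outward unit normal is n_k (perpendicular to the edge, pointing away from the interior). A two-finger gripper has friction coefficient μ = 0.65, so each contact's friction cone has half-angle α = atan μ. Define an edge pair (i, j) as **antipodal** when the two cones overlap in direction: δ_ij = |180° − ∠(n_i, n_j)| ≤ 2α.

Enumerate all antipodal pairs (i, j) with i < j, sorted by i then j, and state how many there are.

α = atan 0.65 = 33.02°;  2α = 66.05°
n_0 = (+0.9341, +0.3569)
n_1 = (-0.3369, +0.9415)
n_2 = (-0.9317, +0.3632)
n_3 = (+0.1526, -0.9883)
  (0,1): δ = 91.22°  ·
  (0,2): δ = 42.21°  ✓
  (0,3): δ = 77.87°  ·
  (1,2): δ = 130.99°  ·
  (1,3): δ = 10.91°  ✓
  (2,3): δ = 59.93°  ✓
antipodal pairs: 3

count = 3; pairs: (0,2), (1,3), (2,3)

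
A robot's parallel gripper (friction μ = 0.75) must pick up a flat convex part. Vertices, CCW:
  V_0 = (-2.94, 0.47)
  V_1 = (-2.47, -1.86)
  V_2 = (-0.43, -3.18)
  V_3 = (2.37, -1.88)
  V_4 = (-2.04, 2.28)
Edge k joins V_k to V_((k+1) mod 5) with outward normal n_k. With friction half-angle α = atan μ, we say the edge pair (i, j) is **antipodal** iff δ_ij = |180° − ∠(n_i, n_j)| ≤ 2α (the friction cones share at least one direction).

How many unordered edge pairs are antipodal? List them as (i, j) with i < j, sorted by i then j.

count = 5; pairs: (0,3), (1,3), (2,3), (2,4), (3,4)

α = atan 0.75 = 36.87°;  2α = 73.74°
n_0 = (-0.9803, -0.1977)
n_1 = (-0.5433, -0.8396)
n_2 = (+0.4211, -0.9070)
n_3 = (+0.6862, +0.7274)
n_4 = (-0.8954, +0.4452)
  (0,1): δ = 134.31°  ·
  (0,2): δ = 76.50°  ·
  (0,3): δ = 35.27°  ✓
  (0,4): δ = 142.16°  ·
  (1,2): δ = 122.19°  ·
  (1,3): δ = 10.42°  ✓
  (1,4): δ = 96.47°  ·
  (2,3): δ = 68.23°  ✓
  (2,4): δ = 38.66°  ✓
  (3,4): δ = 73.11°  ✓
antipodal pairs: 5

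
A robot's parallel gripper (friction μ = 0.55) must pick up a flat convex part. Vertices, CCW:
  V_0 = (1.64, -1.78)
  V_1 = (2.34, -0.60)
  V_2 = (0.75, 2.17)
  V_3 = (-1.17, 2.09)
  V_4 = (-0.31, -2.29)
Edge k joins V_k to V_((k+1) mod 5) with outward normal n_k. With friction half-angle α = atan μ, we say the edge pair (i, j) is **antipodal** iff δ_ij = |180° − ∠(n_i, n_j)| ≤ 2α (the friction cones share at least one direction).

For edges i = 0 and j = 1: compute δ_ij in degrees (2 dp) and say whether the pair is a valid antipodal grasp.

α = atan 0.55 = 28.81°;  2α = 57.62°
edge 0: e_0 = (+0.70, +1.18);  n_0 = (+0.8601, -0.5102)
edge 1: e_1 = (-1.59, +2.77);  n_1 = (+0.8673, +0.4978)
∠(n_0, n_1) = 60.53°
δ = |180° − 60.53°| = 119.47°
119.47° > 2α = 57.62°  →  invalid

δ = 119.47°, invalid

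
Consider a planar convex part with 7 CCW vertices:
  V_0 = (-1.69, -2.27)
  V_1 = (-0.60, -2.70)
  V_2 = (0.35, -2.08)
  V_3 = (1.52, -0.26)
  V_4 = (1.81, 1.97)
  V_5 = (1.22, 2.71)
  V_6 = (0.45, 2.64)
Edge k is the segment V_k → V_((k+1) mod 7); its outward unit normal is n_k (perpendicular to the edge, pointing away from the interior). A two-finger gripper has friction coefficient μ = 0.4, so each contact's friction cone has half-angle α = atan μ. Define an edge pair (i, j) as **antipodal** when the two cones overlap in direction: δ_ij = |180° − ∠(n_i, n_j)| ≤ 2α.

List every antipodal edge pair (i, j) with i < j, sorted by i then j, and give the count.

count = 6; pairs: (0,4), (0,5), (1,5), (1,6), (2,6), (3,6)

α = atan 0.4 = 21.80°;  2α = 43.60°
n_0 = (-0.3670, -0.9302)
n_1 = (+0.5465, -0.8374)
n_2 = (+0.8412, -0.5408)
n_3 = (+0.9916, -0.1290)
n_4 = (+0.7819, +0.6234)
n_5 = (-0.0905, +0.9959)
n_6 = (-0.9167, +0.3995)
  (0,1): δ = 125.34°  ·
  (0,2): δ = 101.21°  ·
  (0,3): δ = 75.88°  ·
  (0,4): δ = 29.91°  ✓
  (0,5): δ = 26.72°  ✓
  (0,6): δ = 87.98°  ·
  (1,2): δ = 155.86°  ·
  (1,3): δ = 130.54°  ·
  (1,4): δ = 84.56°  ·
  (1,5): δ = 27.94°  ✓
  (1,6): δ = 33.32°  ✓
  (2,3): δ = 154.67°  ·
  (2,4): δ = 108.70°  ·
  (2,5): δ = 52.07°  ·
  (2,6): δ = 9.19°  ✓
  (3,4): δ = 134.03°  ·
  (3,5): δ = 77.40°  ·
  (3,6): δ = 16.14°  ✓
  (4,5): δ = 123.37°  ·
  (4,6): δ = 62.12°  ·
  (5,6): δ = 118.74°  ·
antipodal pairs: 6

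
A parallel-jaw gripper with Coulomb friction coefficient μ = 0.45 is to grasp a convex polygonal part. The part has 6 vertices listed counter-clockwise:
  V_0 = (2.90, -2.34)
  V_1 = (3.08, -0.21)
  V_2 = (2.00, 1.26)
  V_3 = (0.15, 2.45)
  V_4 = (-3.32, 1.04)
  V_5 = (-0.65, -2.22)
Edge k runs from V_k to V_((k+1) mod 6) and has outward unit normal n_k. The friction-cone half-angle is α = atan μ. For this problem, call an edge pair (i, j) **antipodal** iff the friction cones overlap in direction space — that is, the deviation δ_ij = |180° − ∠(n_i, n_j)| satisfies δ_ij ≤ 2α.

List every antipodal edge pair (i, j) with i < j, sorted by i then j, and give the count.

count = 5; pairs: (0,4), (1,4), (2,4), (2,5), (3,5)

α = atan 0.45 = 24.23°;  2α = 48.46°
n_0 = (+0.9964, -0.0842)
n_1 = (+0.8059, +0.5921)
n_2 = (+0.5410, +0.8410)
n_3 = (-0.3764, +0.9264)
n_4 = (-0.7736, -0.6336)
n_5 = (-0.0338, -0.9994)
  (0,1): δ = 138.87°  ·
  (0,2): δ = 117.92°  ·
  (0,3): δ = 63.06°  ·
  (0,4): δ = 44.15°  ✓
  (0,5): δ = 92.89°  ·
  (1,2): δ = 159.06°  ·
  (1,3): δ = 104.19°  ·
  (1,4): δ = 3.01°  ✓
  (1,5): δ = 51.76°  ·
  (2,3): δ = 125.14°  ·
  (2,4): δ = 17.93°  ✓
  (2,5): δ = 30.81°  ✓
  (3,4): δ = 72.80°  ·
  (3,5): δ = 24.05°  ✓
  (4,5): δ = 131.25°  ·
antipodal pairs: 5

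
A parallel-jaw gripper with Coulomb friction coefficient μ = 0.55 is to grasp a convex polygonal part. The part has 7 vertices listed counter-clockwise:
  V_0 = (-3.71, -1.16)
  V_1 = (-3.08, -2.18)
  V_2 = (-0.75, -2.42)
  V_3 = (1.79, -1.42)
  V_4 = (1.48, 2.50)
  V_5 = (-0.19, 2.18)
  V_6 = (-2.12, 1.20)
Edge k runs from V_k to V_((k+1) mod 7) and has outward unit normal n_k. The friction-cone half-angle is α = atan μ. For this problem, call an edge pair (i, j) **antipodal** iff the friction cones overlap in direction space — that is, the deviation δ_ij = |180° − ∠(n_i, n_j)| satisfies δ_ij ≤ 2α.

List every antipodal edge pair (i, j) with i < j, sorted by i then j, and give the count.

α = atan 0.55 = 28.81°;  2α = 57.62°
n_0 = (-0.8508, -0.5255)
n_1 = (-0.1025, -0.9947)
n_2 = (+0.3663, -0.9305)
n_3 = (+0.9969, +0.0788)
n_4 = (-0.1882, +0.9821)
n_5 = (-0.4527, +0.8916)
n_6 = (-0.8293, +0.5587)
  (0,1): δ = 127.58°  ·
  (0,2): δ = 100.21°  ·
  (0,3): δ = 27.18°  ✓
  (0,4): δ = 69.15°  ·
  (0,5): δ = 85.22°  ·
  (0,6): δ = 114.33°  ·
  (1,2): δ = 152.63°  ·
  (1,3): δ = 79.60°  ·
  (1,4): δ = 16.73°  ✓
  (1,5): δ = 32.80°  ✓
  (1,6): δ = 61.91°  ·
  (2,3): δ = 106.97°  ·
  (2,4): δ = 10.64°  ✓
  (2,5): δ = 5.43°  ✓
  (2,6): δ = 34.54°  ✓
  (3,4): δ = 83.67°  ·
  (3,5): δ = 67.60°  ·
  (3,6): δ = 38.49°  ✓
  (4,5): δ = 163.93°  ·
  (4,6): δ = 134.82°  ·
  (5,6): δ = 150.89°  ·
antipodal pairs: 7

count = 7; pairs: (0,3), (1,4), (1,5), (2,4), (2,5), (2,6), (3,6)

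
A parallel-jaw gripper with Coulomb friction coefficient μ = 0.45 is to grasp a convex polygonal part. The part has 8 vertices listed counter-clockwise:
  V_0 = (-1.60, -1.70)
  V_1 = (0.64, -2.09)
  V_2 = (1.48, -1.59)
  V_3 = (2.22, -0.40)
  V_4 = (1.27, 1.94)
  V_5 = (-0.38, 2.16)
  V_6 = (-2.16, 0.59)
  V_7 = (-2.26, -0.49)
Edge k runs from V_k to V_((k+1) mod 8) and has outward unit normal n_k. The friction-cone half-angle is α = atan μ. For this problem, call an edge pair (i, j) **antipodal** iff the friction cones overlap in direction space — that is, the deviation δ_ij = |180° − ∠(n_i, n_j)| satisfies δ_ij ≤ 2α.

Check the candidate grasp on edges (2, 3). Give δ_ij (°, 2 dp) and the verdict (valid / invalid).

α = atan 0.45 = 24.23°;  2α = 48.46°
edge 2: e_2 = (+0.74, +1.19);  n_2 = (+0.8492, -0.5281)
edge 3: e_3 = (-0.95, +2.34);  n_3 = (+0.9266, +0.3762)
∠(n_2, n_3) = 53.97°
δ = |180° − 53.97°| = 126.03°
126.03° > 2α = 48.46°  →  invalid

δ = 126.03°, invalid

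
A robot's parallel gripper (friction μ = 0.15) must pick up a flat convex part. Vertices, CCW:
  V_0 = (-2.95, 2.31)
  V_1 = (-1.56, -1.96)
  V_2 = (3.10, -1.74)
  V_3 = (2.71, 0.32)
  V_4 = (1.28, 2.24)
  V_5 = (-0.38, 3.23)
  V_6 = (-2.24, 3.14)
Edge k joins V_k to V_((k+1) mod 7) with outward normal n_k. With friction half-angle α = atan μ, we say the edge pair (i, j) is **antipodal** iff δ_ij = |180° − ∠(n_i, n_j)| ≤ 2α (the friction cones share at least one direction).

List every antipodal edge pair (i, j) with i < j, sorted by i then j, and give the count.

α = atan 0.15 = 8.53°;  2α = 17.06°
n_0 = (-0.9509, -0.3095)
n_1 = (+0.0472, -0.9989)
n_2 = (+0.9825, +0.1860)
n_3 = (+0.8020, +0.5973)
n_4 = (+0.5122, +0.8589)
n_5 = (-0.0483, +0.9988)
n_6 = (-0.7599, +0.6500)
  (0,1): δ = 105.33°  ·
  (0,2): δ = 7.31°  ✓
  (0,3): δ = 18.65°  ·
  (0,4): δ = 41.16°  ·
  (0,5): δ = 74.74°  ·
  (0,6): δ = 121.42°  ·
  (1,2): δ = 81.98°  ·
  (1,3): δ = 56.02°  ·
  (1,4): δ = 33.51°  ·
  (1,5): δ = 0.07°  ✓
  (1,6): δ = 46.75°  ·
  (2,3): δ = 154.04°  ·
  (2,4): δ = 131.53°  ·
  (2,5): δ = 97.95°  ·
  (2,6): δ = 51.26°  ·
  (3,4): δ = 157.49°  ·
  (3,5): δ = 123.91°  ·
  (3,6): δ = 77.22°  ·
  (4,5): δ = 146.42°  ·
  (4,6): δ = 99.73°  ·
  (5,6): δ = 133.31°  ·
antipodal pairs: 2

count = 2; pairs: (0,2), (1,5)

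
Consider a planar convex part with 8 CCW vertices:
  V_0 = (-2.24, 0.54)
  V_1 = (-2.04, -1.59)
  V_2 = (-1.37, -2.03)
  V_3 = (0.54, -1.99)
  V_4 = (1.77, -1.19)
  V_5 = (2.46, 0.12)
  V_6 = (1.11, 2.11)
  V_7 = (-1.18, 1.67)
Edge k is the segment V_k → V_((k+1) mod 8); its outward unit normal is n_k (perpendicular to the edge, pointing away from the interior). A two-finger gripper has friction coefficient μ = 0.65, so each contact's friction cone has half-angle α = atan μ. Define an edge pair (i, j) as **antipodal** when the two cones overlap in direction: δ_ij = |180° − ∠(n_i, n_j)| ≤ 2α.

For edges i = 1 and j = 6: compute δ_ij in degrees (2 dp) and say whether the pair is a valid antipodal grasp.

δ = 44.17°, valid

α = atan 0.65 = 33.02°;  2α = 66.05°
edge 1: e_1 = (+0.67, -0.44);  n_1 = (-0.5489, -0.8359)
edge 6: e_6 = (-2.29, -0.44);  n_6 = (-0.1887, +0.9820)
∠(n_1, n_6) = 135.83°
δ = |180° − 135.83°| = 44.17°
44.17° ≤ 2α = 66.05°  →  valid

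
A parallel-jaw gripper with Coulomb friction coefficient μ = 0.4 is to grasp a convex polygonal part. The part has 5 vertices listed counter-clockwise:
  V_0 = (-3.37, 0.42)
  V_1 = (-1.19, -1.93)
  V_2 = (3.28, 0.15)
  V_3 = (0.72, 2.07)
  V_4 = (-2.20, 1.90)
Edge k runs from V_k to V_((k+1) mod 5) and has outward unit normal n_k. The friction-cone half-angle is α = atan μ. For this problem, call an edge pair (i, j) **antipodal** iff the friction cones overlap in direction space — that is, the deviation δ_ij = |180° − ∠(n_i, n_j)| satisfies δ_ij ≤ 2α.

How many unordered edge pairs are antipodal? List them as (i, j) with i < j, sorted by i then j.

count = 3; pairs: (0,2), (1,3), (1,4)

α = atan 0.4 = 21.80°;  2α = 43.60°
n_0 = (-0.7331, -0.6801)
n_1 = (+0.4219, -0.9066)
n_2 = (+0.6000, +0.8000)
n_3 = (-0.0581, +0.9983)
n_4 = (-0.7845, +0.6202)
  (0,1): δ = 107.90°  ·
  (0,2): δ = 10.28°  ✓
  (0,3): δ = 50.48°  ·
  (0,4): δ = 98.82°  ·
  (1,2): δ = 61.82°  ·
  (1,3): δ = 21.62°  ✓
  (1,4): δ = 26.72°  ✓
  (2,3): δ = 139.80°  ·
  (2,4): δ = 91.46°  ·
  (3,4): δ = 131.66°  ·
antipodal pairs: 3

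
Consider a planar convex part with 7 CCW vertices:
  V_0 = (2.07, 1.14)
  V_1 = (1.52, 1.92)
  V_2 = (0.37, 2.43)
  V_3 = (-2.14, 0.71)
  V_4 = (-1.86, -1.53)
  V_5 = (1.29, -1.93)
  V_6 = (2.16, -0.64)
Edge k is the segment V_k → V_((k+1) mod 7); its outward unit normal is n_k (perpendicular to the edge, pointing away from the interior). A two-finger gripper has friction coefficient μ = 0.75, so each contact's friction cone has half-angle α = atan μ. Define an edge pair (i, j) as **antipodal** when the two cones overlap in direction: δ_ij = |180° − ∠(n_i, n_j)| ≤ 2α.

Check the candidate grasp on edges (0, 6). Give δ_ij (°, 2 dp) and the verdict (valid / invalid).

α = atan 0.75 = 36.87°;  2α = 73.74°
edge 0: e_0 = (-0.55, +0.78);  n_0 = (+0.8173, +0.5763)
edge 6: e_6 = (-0.09, +1.78);  n_6 = (+0.9987, +0.0505)
∠(n_0, n_6) = 32.29°
δ = |180° − 32.29°| = 147.71°
147.71° > 2α = 73.74°  →  invalid

δ = 147.71°, invalid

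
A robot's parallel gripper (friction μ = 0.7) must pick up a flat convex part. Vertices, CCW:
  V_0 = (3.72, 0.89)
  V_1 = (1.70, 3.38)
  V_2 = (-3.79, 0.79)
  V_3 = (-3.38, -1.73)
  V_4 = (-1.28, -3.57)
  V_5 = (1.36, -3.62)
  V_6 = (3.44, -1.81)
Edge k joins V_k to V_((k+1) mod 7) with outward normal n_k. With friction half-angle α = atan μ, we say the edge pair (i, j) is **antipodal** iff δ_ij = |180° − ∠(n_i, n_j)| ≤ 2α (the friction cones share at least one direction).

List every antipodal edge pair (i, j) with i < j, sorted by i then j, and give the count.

α = atan 0.7 = 34.99°;  2α = 69.98°
n_0 = (+0.7766, +0.6300)
n_1 = (-0.4267, +0.9044)
n_2 = (-0.9870, -0.1606)
n_3 = (-0.6590, -0.7521)
n_4 = (-0.0189, -0.9998)
n_5 = (+0.6564, -0.7544)
n_6 = (+0.9947, -0.1032)
  (0,1): δ = 103.79°  ·
  (0,2): δ = 29.81°  ✓
  (0,3): δ = 9.72°  ✓
  (0,4): δ = 49.86°  ✓
  (0,5): δ = 91.98°  ·
  (0,6): δ = 135.03°  ·
  (1,2): δ = 106.02°  ·
  (1,3): δ = 66.48°  ✓
  (1,4): δ = 26.34°  ✓
  (1,5): δ = 15.77°  ✓
  (1,6): δ = 58.82°  ✓
  (2,3): δ = 140.47°  ·
  (2,4): δ = 100.33°  ·
  (2,5): δ = 58.21°  ✓
  (2,6): δ = 15.16°  ✓
  (3,4): δ = 139.86°  ·
  (3,5): δ = 97.75°  ·
  (3,6): δ = 54.70°  ✓
  (4,5): δ = 137.89°  ·
  (4,6): δ = 94.84°  ·
  (5,6): δ = 136.95°  ·
antipodal pairs: 10

count = 10; pairs: (0,2), (0,3), (0,4), (1,3), (1,4), (1,5), (1,6), (2,5), (2,6), (3,6)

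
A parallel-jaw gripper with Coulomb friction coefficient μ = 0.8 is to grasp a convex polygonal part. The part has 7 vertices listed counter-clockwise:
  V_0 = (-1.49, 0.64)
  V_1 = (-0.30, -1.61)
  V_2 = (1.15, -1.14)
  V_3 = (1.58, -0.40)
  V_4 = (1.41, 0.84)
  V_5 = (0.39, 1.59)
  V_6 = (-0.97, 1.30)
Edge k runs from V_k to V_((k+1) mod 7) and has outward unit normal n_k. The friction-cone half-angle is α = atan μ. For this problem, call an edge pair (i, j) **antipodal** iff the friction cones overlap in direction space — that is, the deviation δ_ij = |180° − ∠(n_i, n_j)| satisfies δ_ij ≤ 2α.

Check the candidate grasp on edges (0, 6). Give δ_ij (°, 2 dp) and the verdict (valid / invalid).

α = atan 0.8 = 38.66°;  2α = 77.32°
edge 0: e_0 = (+1.19, -2.25);  n_0 = (-0.8840, -0.4675)
edge 6: e_6 = (-0.52, -0.66);  n_6 = (-0.7855, +0.6189)
∠(n_0, n_6) = 66.11°
δ = |180° − 66.11°| = 113.89°
113.89° > 2α = 77.32°  →  invalid

δ = 113.89°, invalid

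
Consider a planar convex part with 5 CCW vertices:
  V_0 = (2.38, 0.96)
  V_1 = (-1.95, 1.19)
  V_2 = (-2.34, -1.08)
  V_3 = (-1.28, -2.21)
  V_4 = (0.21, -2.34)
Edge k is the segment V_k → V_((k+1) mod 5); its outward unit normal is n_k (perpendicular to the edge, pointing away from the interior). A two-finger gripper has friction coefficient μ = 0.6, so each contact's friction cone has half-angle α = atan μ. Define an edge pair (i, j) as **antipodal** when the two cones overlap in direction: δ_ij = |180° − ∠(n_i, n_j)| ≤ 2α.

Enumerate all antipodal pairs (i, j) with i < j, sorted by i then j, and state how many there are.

α = atan 0.6 = 30.96°;  2α = 61.93°
n_0 = (+0.0530, +0.9986)
n_1 = (-0.9856, +0.1693)
n_2 = (-0.7293, -0.6842)
n_3 = (-0.0869, -0.9962)
n_4 = (+0.8355, -0.5494)
  (0,1): δ = 96.71°  ·
  (0,2): δ = 43.79°  ✓
  (0,3): δ = 1.95°  ✓
  (0,4): δ = 59.71°  ✓
  (1,2): δ = 127.08°  ·
  (1,3): δ = 85.24°  ·
  (1,4): δ = 23.58°  ✓
  (2,3): δ = 138.16°  ·
  (2,4): δ = 76.50°  ·
  (3,4): δ = 118.34°  ·
antipodal pairs: 4

count = 4; pairs: (0,2), (0,3), (0,4), (1,4)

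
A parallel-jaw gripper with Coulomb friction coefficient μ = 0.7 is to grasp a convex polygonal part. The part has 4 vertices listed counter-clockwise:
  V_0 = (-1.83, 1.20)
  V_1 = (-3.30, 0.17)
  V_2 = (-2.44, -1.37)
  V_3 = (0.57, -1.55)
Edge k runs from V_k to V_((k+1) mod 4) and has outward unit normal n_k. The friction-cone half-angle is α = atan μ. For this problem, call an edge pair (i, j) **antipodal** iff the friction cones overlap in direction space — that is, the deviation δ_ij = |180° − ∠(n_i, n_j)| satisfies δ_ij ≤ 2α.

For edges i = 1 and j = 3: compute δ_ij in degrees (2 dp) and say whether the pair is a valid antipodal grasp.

α = atan 0.7 = 34.99°;  2α = 69.98°
edge 1: e_1 = (+0.86, -1.54);  n_1 = (-0.8731, -0.4876)
edge 3: e_3 = (-2.40, +2.75);  n_3 = (+0.7534, +0.6575)
∠(n_1, n_3) = 168.07°
δ = |180° − 168.07°| = 11.93°
11.93° ≤ 2α = 69.98°  →  valid

δ = 11.93°, valid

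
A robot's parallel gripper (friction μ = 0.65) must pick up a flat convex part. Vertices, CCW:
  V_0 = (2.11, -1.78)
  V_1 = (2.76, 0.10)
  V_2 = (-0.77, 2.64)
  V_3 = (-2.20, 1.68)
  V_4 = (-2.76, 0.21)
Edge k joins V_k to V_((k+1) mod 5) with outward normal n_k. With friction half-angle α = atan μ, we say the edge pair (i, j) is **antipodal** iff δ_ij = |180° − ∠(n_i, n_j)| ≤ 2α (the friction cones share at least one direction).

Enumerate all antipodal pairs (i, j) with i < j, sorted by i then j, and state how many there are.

α = atan 0.65 = 33.02°;  2α = 66.05°
n_0 = (+0.9451, -0.3268)
n_1 = (+0.5841, +0.8117)
n_2 = (-0.5574, +0.8303)
n_3 = (-0.9345, +0.3560)
n_4 = (-0.3783, -0.9257)
  (0,1): δ = 106.66°  ·
  (0,2): δ = 37.05°  ✓
  (0,3): δ = 1.78°  ✓
  (0,4): δ = 86.85°  ·
  (1,2): δ = 110.39°  ·
  (1,3): δ = 75.12°  ·
  (1,4): δ = 13.51°  ✓
  (2,3): δ = 144.73°  ·
  (2,4): δ = 56.10°  ✓
  (3,4): δ = 91.37°  ·
antipodal pairs: 4

count = 4; pairs: (0,2), (0,3), (1,4), (2,4)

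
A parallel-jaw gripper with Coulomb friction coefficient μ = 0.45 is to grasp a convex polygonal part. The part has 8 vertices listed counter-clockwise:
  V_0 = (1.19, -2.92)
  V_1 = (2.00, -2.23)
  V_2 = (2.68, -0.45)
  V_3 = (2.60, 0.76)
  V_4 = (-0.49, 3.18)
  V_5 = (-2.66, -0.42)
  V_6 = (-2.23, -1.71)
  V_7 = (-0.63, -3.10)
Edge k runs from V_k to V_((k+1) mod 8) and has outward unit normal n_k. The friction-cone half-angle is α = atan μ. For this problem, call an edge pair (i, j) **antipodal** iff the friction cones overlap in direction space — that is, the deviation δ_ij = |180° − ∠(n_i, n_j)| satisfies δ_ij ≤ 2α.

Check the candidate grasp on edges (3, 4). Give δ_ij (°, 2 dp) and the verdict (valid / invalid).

α = atan 0.45 = 24.23°;  2α = 48.46°
edge 3: e_3 = (-3.09, +2.42);  n_3 = (+0.6166, +0.7873)
edge 4: e_4 = (-2.17, -3.60);  n_4 = (-0.8564, +0.5162)
∠(n_3, n_4) = 96.99°
δ = |180° − 96.99°| = 83.01°
83.01° > 2α = 48.46°  →  invalid

δ = 83.01°, invalid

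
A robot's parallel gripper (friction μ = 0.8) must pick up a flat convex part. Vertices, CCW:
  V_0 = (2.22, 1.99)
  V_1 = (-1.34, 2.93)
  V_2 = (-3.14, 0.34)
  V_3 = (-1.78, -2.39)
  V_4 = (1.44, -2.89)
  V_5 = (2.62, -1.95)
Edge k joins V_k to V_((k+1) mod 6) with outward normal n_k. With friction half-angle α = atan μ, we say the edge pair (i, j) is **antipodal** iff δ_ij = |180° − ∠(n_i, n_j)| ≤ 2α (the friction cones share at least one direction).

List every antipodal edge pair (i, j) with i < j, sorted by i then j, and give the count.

α = atan 0.8 = 38.66°;  2α = 77.32°
n_0 = (+0.2553, +0.9669)
n_1 = (-0.8212, +0.5707)
n_2 = (-0.8951, -0.4459)
n_3 = (-0.1534, -0.9882)
n_4 = (+0.6231, -0.7822)
n_5 = (+0.9949, +0.1010)
  (0,1): δ = 110.01°  ·
  (0,2): δ = 48.73°  ✓
  (0,3): δ = 5.96°  ✓
  (0,4): δ = 53.33°  ✓
  (0,5): δ = 110.59°  ·
  (1,2): δ = 118.72°  ·
  (1,3): δ = 64.03°  ✓
  (1,4): δ = 16.66°  ✓
  (1,5): δ = 40.60°  ✓
  (2,3): δ = 125.31°  ·
  (2,4): δ = 77.94°  ·
  (2,5): δ = 20.68°  ✓
  (3,4): δ = 132.63°  ·
  (3,5): δ = 75.38°  ✓
  (4,5): δ = 122.74°  ·
antipodal pairs: 8

count = 8; pairs: (0,2), (0,3), (0,4), (1,3), (1,4), (1,5), (2,5), (3,5)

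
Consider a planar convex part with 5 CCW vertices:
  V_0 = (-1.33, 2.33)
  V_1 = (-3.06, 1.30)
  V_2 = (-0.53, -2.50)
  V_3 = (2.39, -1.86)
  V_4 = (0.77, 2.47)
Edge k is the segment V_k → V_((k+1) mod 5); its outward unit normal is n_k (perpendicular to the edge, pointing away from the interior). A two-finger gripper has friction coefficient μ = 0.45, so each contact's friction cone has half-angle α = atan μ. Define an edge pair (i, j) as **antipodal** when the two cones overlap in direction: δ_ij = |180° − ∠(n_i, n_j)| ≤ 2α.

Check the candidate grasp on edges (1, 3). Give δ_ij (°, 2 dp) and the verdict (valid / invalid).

δ = 13.14°, valid

α = atan 0.45 = 24.23°;  2α = 48.46°
edge 1: e_1 = (+2.53, -3.80);  n_1 = (-0.8324, -0.5542)
edge 3: e_3 = (-1.62, +4.33);  n_3 = (+0.9366, +0.3504)
∠(n_1, n_3) = 166.86°
δ = |180° − 166.86°| = 13.14°
13.14° ≤ 2α = 48.46°  →  valid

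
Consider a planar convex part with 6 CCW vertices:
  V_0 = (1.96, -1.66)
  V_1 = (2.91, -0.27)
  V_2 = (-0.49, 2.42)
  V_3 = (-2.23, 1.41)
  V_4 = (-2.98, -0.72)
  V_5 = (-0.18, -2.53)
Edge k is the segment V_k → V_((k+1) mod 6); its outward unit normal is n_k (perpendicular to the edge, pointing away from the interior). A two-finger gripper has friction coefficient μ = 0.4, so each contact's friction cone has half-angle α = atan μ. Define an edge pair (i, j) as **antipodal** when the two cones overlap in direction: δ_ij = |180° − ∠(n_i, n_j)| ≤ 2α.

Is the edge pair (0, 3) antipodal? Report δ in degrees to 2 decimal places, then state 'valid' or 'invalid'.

δ = 14.95°, valid

α = atan 0.4 = 21.80°;  2α = 43.60°
edge 0: e_0 = (+0.95, +1.39);  n_0 = (+0.8256, -0.5643)
edge 3: e_3 = (-0.75, -2.13);  n_3 = (-0.9432, +0.3321)
∠(n_0, n_3) = 165.05°
δ = |180° − 165.05°| = 14.95°
14.95° ≤ 2α = 43.60°  →  valid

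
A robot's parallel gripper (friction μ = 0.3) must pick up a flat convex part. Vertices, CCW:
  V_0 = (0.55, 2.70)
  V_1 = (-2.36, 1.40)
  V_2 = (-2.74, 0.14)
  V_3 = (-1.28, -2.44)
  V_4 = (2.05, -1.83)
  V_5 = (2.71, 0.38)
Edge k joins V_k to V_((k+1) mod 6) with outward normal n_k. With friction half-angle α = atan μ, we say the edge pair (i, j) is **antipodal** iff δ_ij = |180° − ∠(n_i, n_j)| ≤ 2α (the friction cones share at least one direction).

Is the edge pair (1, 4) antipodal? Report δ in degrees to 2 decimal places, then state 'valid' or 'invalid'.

α = atan 0.3 = 16.70°;  2α = 33.40°
edge 1: e_1 = (-0.38, -1.26);  n_1 = (-0.9574, +0.2887)
edge 4: e_4 = (+0.66, +2.21);  n_4 = (+0.9582, -0.2862)
∠(n_1, n_4) = 179.85°
δ = |180° − 179.85°| = 0.15°
0.15° ≤ 2α = 33.40°  →  valid

δ = 0.15°, valid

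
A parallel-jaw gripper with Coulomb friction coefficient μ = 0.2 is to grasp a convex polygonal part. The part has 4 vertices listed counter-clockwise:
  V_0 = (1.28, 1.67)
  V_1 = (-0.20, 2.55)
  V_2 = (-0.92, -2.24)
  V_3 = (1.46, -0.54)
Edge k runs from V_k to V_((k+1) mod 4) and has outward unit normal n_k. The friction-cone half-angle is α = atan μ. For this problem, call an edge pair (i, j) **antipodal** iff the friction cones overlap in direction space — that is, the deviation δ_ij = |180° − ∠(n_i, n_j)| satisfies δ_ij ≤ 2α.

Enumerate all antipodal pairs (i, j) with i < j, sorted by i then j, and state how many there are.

α = atan 0.2 = 11.31°;  2α = 22.62°
n_0 = (+0.5111, +0.8595)
n_1 = (-0.9889, +0.1486)
n_2 = (+0.5812, -0.8137)
n_3 = (+0.9967, +0.0812)
  (0,1): δ = 67.81°  ·
  (0,2): δ = 66.27°  ·
  (0,3): δ = 125.39°  ·
  (1,2): δ = 45.91°  ·
  (1,3): δ = 13.20°  ✓
  (2,3): δ = 120.88°  ·
antipodal pairs: 1

count = 1; pairs: (1,3)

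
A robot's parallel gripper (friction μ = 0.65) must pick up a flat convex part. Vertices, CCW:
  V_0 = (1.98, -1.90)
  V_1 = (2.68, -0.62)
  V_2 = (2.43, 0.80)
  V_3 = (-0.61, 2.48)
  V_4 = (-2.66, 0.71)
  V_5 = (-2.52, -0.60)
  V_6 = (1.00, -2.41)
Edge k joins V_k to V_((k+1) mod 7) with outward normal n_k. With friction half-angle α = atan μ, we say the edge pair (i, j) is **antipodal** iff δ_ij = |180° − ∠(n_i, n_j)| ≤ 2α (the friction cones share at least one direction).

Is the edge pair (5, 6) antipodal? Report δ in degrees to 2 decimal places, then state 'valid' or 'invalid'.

δ = 125.29°, invalid

α = atan 0.65 = 33.02°;  2α = 66.05°
edge 5: e_5 = (+3.52, -1.81);  n_5 = (-0.4573, -0.8893)
edge 6: e_6 = (+0.98, +0.51);  n_6 = (+0.4616, -0.8871)
∠(n_5, n_6) = 54.71°
δ = |180° − 54.71°| = 125.29°
125.29° > 2α = 66.05°  →  invalid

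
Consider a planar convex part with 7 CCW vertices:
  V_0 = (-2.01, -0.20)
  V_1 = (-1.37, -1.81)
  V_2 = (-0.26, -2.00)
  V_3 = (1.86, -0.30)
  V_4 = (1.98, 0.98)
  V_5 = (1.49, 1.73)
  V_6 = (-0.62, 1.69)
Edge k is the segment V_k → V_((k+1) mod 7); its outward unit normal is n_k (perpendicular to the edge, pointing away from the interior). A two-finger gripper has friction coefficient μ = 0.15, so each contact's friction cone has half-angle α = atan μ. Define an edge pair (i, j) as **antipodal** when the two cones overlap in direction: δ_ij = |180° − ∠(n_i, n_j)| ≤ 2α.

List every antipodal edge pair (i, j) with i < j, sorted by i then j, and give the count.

α = atan 0.15 = 8.53°;  2α = 17.06°
n_0 = (-0.9293, -0.3694)
n_1 = (-0.1687, -0.9857)
n_2 = (+0.6256, -0.7802)
n_3 = (+0.9956, -0.0933)
n_4 = (+0.8372, +0.5469)
n_5 = (-0.0190, +0.9998)
n_6 = (-0.8056, +0.5925)
  (0,1): δ = 121.39°  ·
  (0,2): δ = 72.95°  ·
  (0,3): δ = 27.03°  ·
  (0,4): δ = 11.48°  ✓
  (0,5): δ = 69.41°  ·
  (0,6): δ = 121.99°  ·
  (1,2): δ = 131.56°  ·
  (1,3): δ = 85.64°  ·
  (1,4): δ = 47.13°  ·
  (1,5): δ = 10.80°  ✓
  (1,6): δ = 63.38°  ·
  (2,3): δ = 134.08°  ·
  (2,4): δ = 95.57°  ·
  (2,5): δ = 37.64°  ·
  (2,6): δ = 14.94°  ✓
  (3,4): δ = 141.49°  ·
  (3,5): δ = 83.56°  ·
  (3,6): δ = 30.98°  ·
  (4,5): δ = 122.07°  ·
  (4,6): δ = 69.49°  ·
  (5,6): δ = 127.42°  ·
antipodal pairs: 3

count = 3; pairs: (0,4), (1,5), (2,6)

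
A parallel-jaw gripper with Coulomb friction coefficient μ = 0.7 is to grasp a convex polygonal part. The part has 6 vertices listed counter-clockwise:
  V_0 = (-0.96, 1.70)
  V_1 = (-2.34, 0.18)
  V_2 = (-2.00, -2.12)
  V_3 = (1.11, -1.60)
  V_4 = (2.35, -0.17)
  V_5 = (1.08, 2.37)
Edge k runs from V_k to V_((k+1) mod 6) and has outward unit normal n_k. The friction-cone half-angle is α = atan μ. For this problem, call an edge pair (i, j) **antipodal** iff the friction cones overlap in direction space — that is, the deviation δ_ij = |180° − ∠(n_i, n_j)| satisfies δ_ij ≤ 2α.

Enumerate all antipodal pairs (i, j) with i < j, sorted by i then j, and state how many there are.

α = atan 0.7 = 34.99°;  2α = 69.98°
n_0 = (-0.7404, +0.6722)
n_1 = (-0.9892, -0.1462)
n_2 = (+0.1649, -0.9863)
n_3 = (+0.7555, -0.6551)
n_4 = (+0.8944, +0.4472)
n_5 = (-0.3120, +0.9501)
  (0,1): δ = 129.35°  ·
  (0,2): δ = 38.27°  ✓
  (0,3): δ = 1.31°  ✓
  (0,4): δ = 68.80°  ✓
  (0,5): δ = 150.42°  ·
  (1,2): δ = 88.92°  ·
  (1,3): δ = 49.34°  ✓
  (1,4): δ = 18.16°  ✓
  (1,5): δ = 99.77°  ·
  (2,3): δ = 140.42°  ·
  (2,4): δ = 72.93°  ·
  (2,5): δ = 8.69°  ✓
  (3,4): δ = 112.51°  ·
  (3,5): δ = 30.89°  ✓
  (4,5): δ = 98.38°  ·
antipodal pairs: 7

count = 7; pairs: (0,2), (0,3), (0,4), (1,3), (1,4), (2,5), (3,5)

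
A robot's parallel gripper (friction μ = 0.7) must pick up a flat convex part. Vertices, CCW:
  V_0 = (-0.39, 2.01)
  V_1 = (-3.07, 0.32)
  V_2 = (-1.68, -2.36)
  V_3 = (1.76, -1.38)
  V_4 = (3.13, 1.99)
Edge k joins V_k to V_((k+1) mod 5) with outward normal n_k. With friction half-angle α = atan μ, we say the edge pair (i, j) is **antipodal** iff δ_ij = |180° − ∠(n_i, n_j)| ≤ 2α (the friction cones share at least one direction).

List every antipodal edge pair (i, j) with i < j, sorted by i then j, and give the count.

α = atan 0.7 = 34.99°;  2α = 69.98°
n_0 = (-0.5334, +0.8459)
n_1 = (-0.8877, -0.4604)
n_2 = (+0.2740, -0.9617)
n_3 = (+0.9264, -0.3766)
n_4 = (+0.0057, +1.0000)
  (0,1): δ = 94.82°  ·
  (0,2): δ = 16.33°  ✓
  (0,3): δ = 35.64°  ✓
  (0,4): δ = 147.44°  ·
  (1,2): δ = 101.51°  ·
  (1,3): δ = 49.54°  ✓
  (1,4): δ = 62.26°  ✓
  (2,3): δ = 128.02°  ·
  (2,4): δ = 16.23°  ✓
  (3,4): δ = 68.20°  ✓
antipodal pairs: 6

count = 6; pairs: (0,2), (0,3), (1,3), (1,4), (2,4), (3,4)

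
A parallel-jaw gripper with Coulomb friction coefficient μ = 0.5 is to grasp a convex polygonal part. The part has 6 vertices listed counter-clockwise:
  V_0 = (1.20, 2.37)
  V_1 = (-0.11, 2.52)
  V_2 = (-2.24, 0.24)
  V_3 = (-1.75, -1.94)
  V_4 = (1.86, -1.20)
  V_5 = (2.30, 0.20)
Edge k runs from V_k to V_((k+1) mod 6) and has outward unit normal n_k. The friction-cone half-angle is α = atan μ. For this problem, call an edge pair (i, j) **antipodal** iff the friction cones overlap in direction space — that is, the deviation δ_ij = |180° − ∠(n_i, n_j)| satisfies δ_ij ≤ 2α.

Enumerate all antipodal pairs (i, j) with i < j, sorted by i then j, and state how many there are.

α = atan 0.5 = 26.57°;  2α = 53.13°
n_0 = (+0.1138, +0.9935)
n_1 = (-0.7307, +0.6827)
n_2 = (-0.9757, -0.2193)
n_3 = (+0.2008, -0.9796)
n_4 = (+0.9540, -0.2998)
n_5 = (+0.8919, +0.4521)
  (0,1): δ = 126.52°  ·
  (0,2): δ = 70.80°  ·
  (0,3): δ = 18.12°  ✓
  (0,4): δ = 79.08°  ·
  (0,5): δ = 123.41°  ·
  (1,2): δ = 124.28°  ·
  (1,3): δ = 35.36°  ✓
  (1,4): δ = 25.60°  ✓
  (1,5): δ = 69.93°  ·
  (2,3): δ = 91.08°  ·
  (2,4): δ = 30.12°  ✓
  (2,5): δ = 14.21°  ✓
  (3,4): δ = 119.03°  ·
  (3,5): δ = 74.70°  ·
  (4,5): δ = 135.67°  ·
antipodal pairs: 5

count = 5; pairs: (0,3), (1,3), (1,4), (2,4), (2,5)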